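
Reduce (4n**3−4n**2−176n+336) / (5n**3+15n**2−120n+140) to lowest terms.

(4n−24)/(5n−10)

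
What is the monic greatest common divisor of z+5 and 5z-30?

Apply the Euclidean algorithm:
  z+5 = (1/5)(5z-30) + (11)
  5z-30 = ((5/11)z-30/11)(11) + (0)
The last nonzero remainder is the constant 11, so the polynomials are coprime and gcd = 1.

1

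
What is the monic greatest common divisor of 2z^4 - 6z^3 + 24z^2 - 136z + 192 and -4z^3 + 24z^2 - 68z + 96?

Apply the Euclidean algorithm:
  2z^4 - 6z^3 + 24z^2 - 136z + 192 = (-(1/2)z - 3/2)(-4z^3 + 24z^2 - 68z + 96) + (26z^2 - 190z + 336)
  -4z^3 + 24z^2 - 68z + 96 = (-(2/13)z - 34/169)(26z^2 - 190z + 336) + (-(9216/169)z + 27648/169)
  26z^2 - 190z + 336 = (-(2197/4608)z + 1183/576)(-(9216/169)z + 27648/169) + (0)
Last nonzero remainder: -(9216/169)z + 27648/169. Dividing through by -9216/169 gives the monic gcd z - 3.

z - 3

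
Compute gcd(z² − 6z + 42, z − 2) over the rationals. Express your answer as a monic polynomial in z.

1

Repeated division with remainder:
  z² − 6z + 42 = (z − 4)(z − 2) + (34)
  z − 2 = ((1/34)z − 1/17)(34) + (0)
The last nonzero remainder is the constant 34, so the polynomials are coprime and gcd = 1.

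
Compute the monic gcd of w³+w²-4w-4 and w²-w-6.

w+2

By polynomial division,
  w³+w²-4w-4 = (w+2)(w²-w-6) + (4w+8)
  w²-w-6 = ((1/4)w-3/4)(4w+8) + (0)
Last nonzero remainder: 4w+8. Dividing through by 4 gives the monic gcd w+2.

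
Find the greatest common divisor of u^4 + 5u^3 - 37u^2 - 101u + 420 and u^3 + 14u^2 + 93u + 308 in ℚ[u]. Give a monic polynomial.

Euclidean algorithm in ℚ[u]:
  u^4 + 5u^3 - 37u^2 - 101u + 420 = (u - 9)(u^3 + 14u^2 + 93u + 308) + (-4u^2 + 428u + 3192)
  u^3 + 14u^2 + 93u + 308 = (-(1/4)u - 121/4)(-4u^2 + 428u + 3192) + (13838u + 96866)
  -4u^2 + 428u + 3192 = (-(2/6919)u + 228/6919)(13838u + 96866) + (0)
Last nonzero remainder: 13838u + 96866. Dividing through by 13838 gives the monic gcd u + 7.

u + 7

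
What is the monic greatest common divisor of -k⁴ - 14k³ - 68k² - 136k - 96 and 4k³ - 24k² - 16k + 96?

k + 2

Apply the Euclidean algorithm:
  -k⁴ - 14k³ - 68k² - 136k - 96 = (-(1/4)k - 5)(4k³ - 24k² - 16k + 96) + (-192k² - 192k + 384)
  4k³ - 24k² - 16k + 96 = (-(1/48)k + 7/48)(-192k² - 192k + 384) + (20k + 40)
  -192k² - 192k + 384 = (-(48/5)k + 48/5)(20k + 40) + (0)
Last nonzero remainder: 20k + 40. Dividing through by 20 gives the monic gcd k + 2.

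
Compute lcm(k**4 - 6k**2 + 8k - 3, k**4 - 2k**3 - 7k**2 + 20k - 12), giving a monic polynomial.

k**6 - 4k**5 - 2k**4 + 32k**3 - 59k**2 + 44k - 12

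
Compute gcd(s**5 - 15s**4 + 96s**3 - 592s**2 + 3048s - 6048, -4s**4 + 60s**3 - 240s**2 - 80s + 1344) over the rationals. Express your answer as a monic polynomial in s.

s**3 - 17s**2 + 94s - 168

Repeated division with remainder:
  s**5 - 15s**4 + 96s**3 - 592s**2 + 3048s - 6048 = (-(1/4)s)(-4s**4 + 60s**3 - 240s**2 - 80s + 1344) + (36s**3 - 612s**2 + 3384s - 6048)
  -4s**4 + 60s**3 - 240s**2 - 80s + 1344 = (-(1/9)s - 2/9)(36s**3 - 612s**2 + 3384s - 6048) + (0)
Last nonzero remainder: 36s**3 - 612s**2 + 3384s - 6048. Dividing through by 36 gives the monic gcd s**3 - 17s**2 + 94s - 168.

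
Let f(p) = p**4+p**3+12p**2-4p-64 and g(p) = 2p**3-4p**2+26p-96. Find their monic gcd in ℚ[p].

p**2+p+16

Euclidean algorithm in ℚ[p]:
  p**4+p**3+12p**2-4p-64 = ((1/2)p+3/2)(2p**3-4p**2+26p-96) + (5p**2+5p+80)
  2p**3-4p**2+26p-96 = ((2/5)p-6/5)(5p**2+5p+80) + (0)
Last nonzero remainder: 5p**2+5p+80. Dividing through by 5 gives the monic gcd p**2+p+16.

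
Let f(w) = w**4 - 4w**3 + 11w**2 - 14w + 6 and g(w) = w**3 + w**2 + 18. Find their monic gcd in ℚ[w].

Apply the Euclidean algorithm:
  w**4 - 4w**3 + 11w**2 - 14w + 6 = (w - 5)(w**3 + w**2 + 18) + (16w**2 - 32w + 96)
  w**3 + w**2 + 18 = ((1/16)w + 3/16)(16w**2 - 32w + 96) + (0)
Last nonzero remainder: 16w**2 - 32w + 96. Dividing through by 16 gives the monic gcd w**2 - 2w + 6.

w**2 - 2w + 6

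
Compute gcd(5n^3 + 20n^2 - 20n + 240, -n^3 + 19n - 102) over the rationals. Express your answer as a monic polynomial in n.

n + 6

Apply the Euclidean algorithm:
  5n^3 + 20n^2 - 20n + 240 = (-5)(-n^3 + 19n - 102) + (20n^2 + 75n - 270)
  -n^3 + 19n - 102 = (-(1/20)n + 3/16)(20n^2 + 75n - 270) + (-(137/16)n - 411/8)
  20n^2 + 75n - 270 = (-(320/137)n + 720/137)(-(137/16)n - 411/8) + (0)
Last nonzero remainder: -(137/16)n - 411/8. Dividing through by -137/16 gives the monic gcd n + 6.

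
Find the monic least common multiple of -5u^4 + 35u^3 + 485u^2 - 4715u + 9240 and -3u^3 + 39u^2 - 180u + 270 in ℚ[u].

u^6 - 17u^5 + 3u^4 + 1703u^3 - 14188u^2 + 46770u - 55440

Apply the Euclidean algorithm:
  -5u^4 + 35u^3 + 485u^2 - 4715u + 9240 = ((5/3)u + 10)(-3u^3 + 39u^2 - 180u + 270) + (395u^2 - 3365u + 6540)
  -3u^3 + 39u^2 - 180u + 270 = (-(3/395)u + 1062/31205)(395u^2 - 3365u + 6540) + (-(98658/6241)u + 295974/6241)
  395u^2 - 3365u + 6540 = (-(2465195/98658)u + 6802690/49329)(-(98658/6241)u + 295974/6241) + (0)
Last nonzero remainder: -(98658/6241)u + 295974/6241. Dividing through by -98658/6241 gives the monic gcd u - 3.
Then lcm(f, g) = f·g / gcd(f, g); expanding and making the result monic gives the answer.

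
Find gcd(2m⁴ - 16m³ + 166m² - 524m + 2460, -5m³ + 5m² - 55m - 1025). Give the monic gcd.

Euclidean algorithm in ℚ[m]:
  2m⁴ - 16m³ + 166m² - 524m + 2460 = (-(2/5)m + 14/5)(-5m³ + 5m² - 55m - 1025) + (130m² - 780m + 5330)
  -5m³ + 5m² - 55m - 1025 = (-(1/26)m - 5/26)(130m² - 780m + 5330) + (0)
Last nonzero remainder: 130m² - 780m + 5330. Dividing through by 130 gives the monic gcd m² - 6m + 41.

m² - 6m + 41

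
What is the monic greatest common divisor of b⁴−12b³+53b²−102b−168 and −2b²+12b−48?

b²−6b+24

Euclidean algorithm in ℚ[b]:
  b⁴−12b³+53b²−102b−168 = (−(1/2)b²+3b+7/2)(−2b²+12b−48) + (0)
Last nonzero remainder: −2b²+12b−48. Dividing through by −2 gives the monic gcd b²−6b+24.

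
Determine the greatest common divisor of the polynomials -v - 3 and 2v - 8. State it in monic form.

By polynomial division,
  -v - 3 = (-1/2)(2v - 8) + (-7)
  2v - 8 = (-(2/7)v + 8/7)(-7) + (0)
The last nonzero remainder is the constant -7, so the polynomials are coprime and gcd = 1.

1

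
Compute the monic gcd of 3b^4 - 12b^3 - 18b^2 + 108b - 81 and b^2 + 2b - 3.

Euclidean algorithm in ℚ[b]:
  3b^4 - 12b^3 - 18b^2 + 108b - 81 = (3b^2 - 18b + 27)(b^2 + 2b - 3) + (0)
The last nonzero remainder b^2 + 2b - 3 is already monic.

b^2 + 2b - 3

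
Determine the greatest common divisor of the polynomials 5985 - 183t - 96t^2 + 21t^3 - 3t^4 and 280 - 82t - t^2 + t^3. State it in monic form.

-7 + t

Euclidean algorithm in ℚ[t]:
  -3t^4 + 21t^3 - 96t^2 - 183t + 5985 = (-3t + 18)(t^3 - t^2 - 82t + 280) + (-324t^2 + 2133t + 945)
  t^3 - t^2 - 82t + 280 = (-(1/324)t - 67/3888)(-324t^2 + 2133t + 945) + (-(6095/144)t + 42665/144)
  -324t^2 + 2133t + 945 = ((46656/6095)t + 3888/1219)(-(6095/144)t + 42665/144) + (0)
Last nonzero remainder: -(6095/144)t + 42665/144. Dividing through by -6095/144 gives the monic gcd t - 7.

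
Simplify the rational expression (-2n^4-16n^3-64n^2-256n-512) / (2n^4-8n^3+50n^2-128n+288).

(-n^2-8n-16)/(n^2-4n+9)

Repeated division with remainder:
  -2n^4-16n^3-64n^2-256n-512 = (-1)(2n^4-8n^3+50n^2-128n+288) + (-24n^3-14n^2-384n-224)
  2n^4-8n^3+50n^2-128n+288 = (-(1/12)n+55/144)(-24n^3-14n^2-384n-224) + ((1681/72)n^2+3362/9)
  -24n^3-14n^2-384n-224 = (-(1728/1681)n-1008/1681)((1681/72)n^2+3362/9) + (0)
Last nonzero remainder: (1681/72)n^2+3362/9. Dividing through by 1681/72 gives the monic gcd n^2+16.
Cancel n^2+16 from numerator and denominator to get the reduced form.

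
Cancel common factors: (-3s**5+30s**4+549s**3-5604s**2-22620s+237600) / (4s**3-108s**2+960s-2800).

(-3s**3-30s**2+249s+2376)/(4s-28)

Euclidean algorithm in ℚ[s]:
  -3s**5+30s**4+549s**3-5604s**2-22620s+237600 = (-(3/4)s**2-(51/4)s-27)(4s**3-108s**2+960s-2800) + (1620s**2-32400s+162000)
  4s**3-108s**2+960s-2800 = ((1/405)s-7/405)(1620s**2-32400s+162000) + (0)
Last nonzero remainder: 1620s**2-32400s+162000. Dividing through by 1620 gives the monic gcd s**2-20s+100.
Cancel s**2-20s+100 from numerator and denominator to get the reduced form.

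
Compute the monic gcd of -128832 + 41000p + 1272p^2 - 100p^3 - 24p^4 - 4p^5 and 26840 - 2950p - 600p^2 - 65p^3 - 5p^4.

Euclidean algorithm in ℚ[p]:
  -4p^5 - 24p^4 - 100p^3 + 1272p^2 + 41000p - 128832 = ((4/5)p - 28/5)(-5p^4 - 65p^3 - 600p^2 - 2950p + 26840) + (16p^3 + 272p^2 + 3008p + 21472)
  -5p^4 - 65p^3 - 600p^2 - 2950p + 26840 = (-(5/16)p + 5/4)(16p^3 + 272p^2 + 3008p + 21472) + (0)
Last nonzero remainder: 16p^3 + 272p^2 + 3008p + 21472. Dividing through by 16 gives the monic gcd p^3 + 17p^2 + 188p + 1342.

1342 + 188p + 17p^2 + p^3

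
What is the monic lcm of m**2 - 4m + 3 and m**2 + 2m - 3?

m**3 - m**2 - 9m + 9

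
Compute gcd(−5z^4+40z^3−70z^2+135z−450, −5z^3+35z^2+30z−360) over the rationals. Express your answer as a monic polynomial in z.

z−6

By polynomial division,
  −5z^4+40z^3−70z^2+135z−450 = (z−1)(−5z^3+35z^2+30z−360) + (−65z^2+525z−810)
  −5z^3+35z^2+30z−360 = ((1/13)z+14/169)(−65z^2+525z−810) + ((8250/169)z−49500/169)
  −65z^2+525z−810 = (−(2197/1650)z+1521/550)((8250/169)z−49500/169) + (0)
Last nonzero remainder: (8250/169)z−49500/169. Dividing through by 8250/169 gives the monic gcd z−6.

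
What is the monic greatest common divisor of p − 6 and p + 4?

1

Repeated division with remainder:
  p − 6 = (p + 4) + (−10)
  p + 4 = (−(1/10)p − 2/5)(−10) + (0)
The last nonzero remainder is the constant −10, so the polynomials are coprime and gcd = 1.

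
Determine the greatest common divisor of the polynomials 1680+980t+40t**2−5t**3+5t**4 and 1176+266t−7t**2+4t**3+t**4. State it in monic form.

168+14t−3t**2+t**3

Repeated division with remainder:
  5t**4−5t**3+40t**2+980t+1680 = (5)(t**4+4t**3−7t**2+266t+1176) + (−25t**3+75t**2−350t−4200)
  t**4+4t**3−7t**2+266t+1176 = (−(1/25)t−7/25)(−25t**3+75t**2−350t−4200) + (0)
Last nonzero remainder: −25t**3+75t**2−350t−4200. Dividing through by −25 gives the monic gcd t**3−3t**2+14t+168.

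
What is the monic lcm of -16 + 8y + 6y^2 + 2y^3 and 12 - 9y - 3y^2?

-32 + 8y + 16y^2 + 7y^3 + y^4

Apply the Euclidean algorithm:
  2y^3 + 6y^2 + 8y - 16 = (-(2/3)y)(-3y^2 - 9y + 12) + (16y - 16)
  -3y^2 - 9y + 12 = (-(3/16)y - 3/4)(16y - 16) + (0)
Last nonzero remainder: 16y - 16. Dividing through by 16 gives the monic gcd y - 1.
Then lcm(f, g) = f·g / gcd(f, g); expanding and making the result monic gives the answer.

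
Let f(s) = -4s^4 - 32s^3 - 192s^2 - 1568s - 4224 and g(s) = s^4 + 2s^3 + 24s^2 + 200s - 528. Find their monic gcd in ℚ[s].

s^3 + 4s^2 + 32s + 264

Apply the Euclidean algorithm:
  -4s^4 - 32s^3 - 192s^2 - 1568s - 4224 = (-4)(s^4 + 2s^3 + 24s^2 + 200s - 528) + (-24s^3 - 96s^2 - 768s - 6336)
  s^4 + 2s^3 + 24s^2 + 200s - 528 = (-(1/24)s + 1/12)(-24s^3 - 96s^2 - 768s - 6336) + (0)
Last nonzero remainder: -24s^3 - 96s^2 - 768s - 6336. Dividing through by -24 gives the monic gcd s^3 + 4s^2 + 32s + 264.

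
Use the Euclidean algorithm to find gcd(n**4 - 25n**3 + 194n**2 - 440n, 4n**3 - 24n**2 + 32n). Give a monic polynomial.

Repeated division with remainder:
  n**4 - 25n**3 + 194n**2 - 440n = ((1/4)n - 19/4)(4n**3 - 24n**2 + 32n) + (72n**2 - 288n)
  4n**3 - 24n**2 + 32n = ((1/18)n - 1/9)(72n**2 - 288n) + (0)
Last nonzero remainder: 72n**2 - 288n. Dividing through by 72 gives the monic gcd n**2 - 4n.

n**2 - 4n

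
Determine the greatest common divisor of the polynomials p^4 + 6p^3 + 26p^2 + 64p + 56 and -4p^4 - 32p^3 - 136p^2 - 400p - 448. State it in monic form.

p^3 + 4p^2 + 18p + 28

Apply the Euclidean algorithm:
  p^4 + 6p^3 + 26p^2 + 64p + 56 = (-1/4)(-4p^4 - 32p^3 - 136p^2 - 400p - 448) + (-2p^3 - 8p^2 - 36p - 56)
  -4p^4 - 32p^3 - 136p^2 - 400p - 448 = (2p + 8)(-2p^3 - 8p^2 - 36p - 56) + (0)
Last nonzero remainder: -2p^3 - 8p^2 - 36p - 56. Dividing through by -2 gives the monic gcd p^3 + 4p^2 + 18p + 28.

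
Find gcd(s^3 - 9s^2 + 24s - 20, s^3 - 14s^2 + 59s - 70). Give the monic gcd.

s^2 - 7s + 10

Apply the Euclidean algorithm:
  s^3 - 9s^2 + 24s - 20 = (s^3 - 14s^2 + 59s - 70) + (5s^2 - 35s + 50)
  s^3 - 14s^2 + 59s - 70 = ((1/5)s - 7/5)(5s^2 - 35s + 50) + (0)
Last nonzero remainder: 5s^2 - 35s + 50. Dividing through by 5 gives the monic gcd s^2 - 7s + 10.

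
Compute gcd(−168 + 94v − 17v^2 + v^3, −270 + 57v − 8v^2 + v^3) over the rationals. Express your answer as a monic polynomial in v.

By polynomial division,
  v^3 − 17v^2 + 94v − 168 = (v^3 − 8v^2 + 57v − 270) + (−9v^2 + 37v + 102)
  v^3 − 8v^2 + 57v − 270 = (−(1/9)v + 35/81)(−9v^2 + 37v + 102) + ((4240/81)v − 8480/27)
  −9v^2 + 37v + 102 = (−(729/4240)v − 1377/4240)((4240/81)v − 8480/27) + (0)
Last nonzero remainder: (4240/81)v − 8480/27. Dividing through by 4240/81 gives the monic gcd v − 6.

−6 + v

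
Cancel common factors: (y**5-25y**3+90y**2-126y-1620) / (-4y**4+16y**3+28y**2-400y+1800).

(-y**2-9y-18)/(4y+20)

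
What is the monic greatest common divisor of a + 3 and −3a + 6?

1

Repeated division with remainder:
  a + 3 = (−1/3)(−3a + 6) + (5)
  −3a + 6 = (−(3/5)a + 6/5)(5) + (0)
The last nonzero remainder is the constant 5, so the polynomials are coprime and gcd = 1.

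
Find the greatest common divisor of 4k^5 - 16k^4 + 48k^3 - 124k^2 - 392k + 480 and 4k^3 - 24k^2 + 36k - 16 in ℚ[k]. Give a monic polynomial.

k^2 - 5k + 4

Repeated division with remainder:
  4k^5 - 16k^4 + 48k^3 - 124k^2 - 392k + 480 = (k^2 + 2k + 15)(4k^3 - 24k^2 + 36k - 16) + (180k^2 - 900k + 720)
  4k^3 - 24k^2 + 36k - 16 = ((1/45)k - 1/45)(180k^2 - 900k + 720) + (0)
Last nonzero remainder: 180k^2 - 900k + 720. Dividing through by 180 gives the monic gcd k^2 - 5k + 4.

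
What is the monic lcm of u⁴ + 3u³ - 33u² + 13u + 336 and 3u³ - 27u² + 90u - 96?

u⁵ + u⁴ - 39u³ + 79u² + 310u - 672

Repeated division with remainder:
  u⁴ + 3u³ - 33u² + 13u + 336 = ((1/3)u + 4)(3u³ - 27u² + 90u - 96) + (45u² - 315u + 720)
  3u³ - 27u² + 90u - 96 = ((1/15)u - 2/15)(45u² - 315u + 720) + (0)
Last nonzero remainder: 45u² - 315u + 720. Dividing through by 45 gives the monic gcd u² - 7u + 16.
Then lcm(f, g) = f·g / gcd(f, g); expanding and making the result monic gives the answer.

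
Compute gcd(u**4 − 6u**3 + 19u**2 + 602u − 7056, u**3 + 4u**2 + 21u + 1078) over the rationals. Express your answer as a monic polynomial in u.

u**2 − 7u + 98

By polynomial division,
  u**4 − 6u**3 + 19u**2 + 602u − 7056 = (u − 10)(u**3 + 4u**2 + 21u + 1078) + (38u**2 − 266u + 3724)
  u**3 + 4u**2 + 21u + 1078 = ((1/38)u + 11/38)(38u**2 − 266u + 3724) + (0)
Last nonzero remainder: 38u**2 − 266u + 3724. Dividing through by 38 gives the monic gcd u**2 − 7u + 98.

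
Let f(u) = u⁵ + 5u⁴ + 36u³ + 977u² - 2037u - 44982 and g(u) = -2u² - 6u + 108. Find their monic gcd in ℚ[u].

By polynomial division,
  u⁵ + 5u⁴ + 36u³ + 977u² - 2037u - 44982 = (-(1/2)u³ - u² - 42u - 833/2)(-2u² - 6u + 108) + (0)
Last nonzero remainder: -2u² - 6u + 108. Dividing through by -2 gives the monic gcd u² + 3u - 54.

u² + 3u - 54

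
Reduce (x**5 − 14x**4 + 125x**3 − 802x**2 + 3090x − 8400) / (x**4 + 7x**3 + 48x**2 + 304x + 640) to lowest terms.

(x**3 − 13x**2 + 72x − 210)/(x**2 + 8x + 16)

Repeated division with remainder:
  x**5 − 14x**4 + 125x**3 − 802x**2 + 3090x − 8400 = (x − 21)(x**4 + 7x**3 + 48x**2 + 304x + 640) + (224x**3 − 98x**2 + 8834x + 5040)
  x**4 + 7x**3 + 48x**2 + 304x + 640 = ((1/224)x + 17/512)(224x**3 − 98x**2 + 8834x + 5040) + ((3025/256)x**2 − (3025/256)x + 15125/32)
  224x**3 − 98x**2 + 8834x + 5040 = ((57344/3025)x + 32256/3025)((3025/256)x**2 − (3025/256)x + 15125/32) + (0)
Last nonzero remainder: (3025/256)x**2 − (3025/256)x + 15125/32. Dividing through by 3025/256 gives the monic gcd x**2 − x + 40.
Cancel x**2 − x + 40 from numerator and denominator to get the reduced form.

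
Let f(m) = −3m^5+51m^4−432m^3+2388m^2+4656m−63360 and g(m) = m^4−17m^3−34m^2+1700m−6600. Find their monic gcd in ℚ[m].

m^2−16m+60

Euclidean algorithm in ℚ[m]:
  −3m^5+51m^4−432m^3+2388m^2+4656m−63360 = (−3m)(m^4−17m^3−34m^2+1700m−6600) + (−534m^3+7488m^2−15144m−63360)
  m^4−17m^3−34m^2+1700m−6600 = (−(1/534)m+265/47526)(−534m^3+7488m^2−15144m−63360) + (−(824670/7921)m^2+(13194720/7921)m−49480200/7921)
  −534m^3+7488m^2−15144m−63360 = ((704969/137445)m+126736/12495)(−(824670/7921)m^2+(13194720/7921)m−49480200/7921) + (0)
Last nonzero remainder: −(824670/7921)m^2+(13194720/7921)m−49480200/7921. Dividing through by −824670/7921 gives the monic gcd m^2−16m+60.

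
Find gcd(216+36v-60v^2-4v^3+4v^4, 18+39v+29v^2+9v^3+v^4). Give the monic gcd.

6+5v+v^2

Euclidean algorithm in ℚ[v]:
  4v^4-4v^3-60v^2+36v+216 = (4)(v^4+9v^3+29v^2+39v+18) + (-40v^3-176v^2-120v+144)
  v^4+9v^3+29v^2+39v+18 = (-(1/40)v-23/200)(-40v^3-176v^2-120v+144) + ((144/25)v^2+(144/5)v+864/25)
  -40v^3-176v^2-120v+144 = (-(125/18)v+25/6)((144/25)v^2+(144/5)v+864/25) + (0)
Last nonzero remainder: (144/25)v^2+(144/5)v+864/25. Dividing through by 144/25 gives the monic gcd v^2+5v+6.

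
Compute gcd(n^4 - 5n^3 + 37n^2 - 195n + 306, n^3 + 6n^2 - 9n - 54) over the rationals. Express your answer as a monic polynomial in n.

n - 3

Euclidean algorithm in ℚ[n]:
  n^4 - 5n^3 + 37n^2 - 195n + 306 = (n - 11)(n^3 + 6n^2 - 9n - 54) + (112n^2 - 240n - 288)
  n^3 + 6n^2 - 9n - 54 = ((1/112)n + 57/784)(112n^2 - 240n - 288) + ((540/49)n - 1620/49)
  112n^2 - 240n - 288 = ((1372/135)n + 392/45)((540/49)n - 1620/49) + (0)
Last nonzero remainder: (540/49)n - 1620/49. Dividing through by 540/49 gives the monic gcd n - 3.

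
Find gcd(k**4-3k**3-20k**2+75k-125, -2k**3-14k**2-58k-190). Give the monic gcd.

k+5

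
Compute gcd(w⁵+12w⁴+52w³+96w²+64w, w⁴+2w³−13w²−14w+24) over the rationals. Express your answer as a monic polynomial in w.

w²+6w+8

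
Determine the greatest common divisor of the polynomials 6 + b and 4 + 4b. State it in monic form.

1

Repeated division with remainder:
  b + 6 = (1/4)(4b + 4) + (5)
  4b + 4 = ((4/5)b + 4/5)(5) + (0)
The last nonzero remainder is the constant 5, so the polynomials are coprime and gcd = 1.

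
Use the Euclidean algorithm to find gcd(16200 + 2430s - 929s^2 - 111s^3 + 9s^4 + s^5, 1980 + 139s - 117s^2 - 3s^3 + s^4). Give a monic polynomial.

-180 - 29s + 8s^2 + s^3

Repeated division with remainder:
  s^5 + 9s^4 - 111s^3 - 929s^2 + 2430s + 16200 = (s + 12)(s^4 - 3s^3 - 117s^2 + 139s + 1980) + (42s^3 + 336s^2 - 1218s - 7560)
  s^4 - 3s^3 - 117s^2 + 139s + 1980 = ((1/42)s - 11/42)(42s^3 + 336s^2 - 1218s - 7560) + (0)
Last nonzero remainder: 42s^3 + 336s^2 - 1218s - 7560. Dividing through by 42 gives the monic gcd s^3 + 8s^2 - 29s - 180.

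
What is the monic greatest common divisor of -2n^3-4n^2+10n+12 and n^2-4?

n-2

Apply the Euclidean algorithm:
  -2n^3-4n^2+10n+12 = (-2n-4)(n^2-4) + (2n-4)
  n^2-4 = ((1/2)n+1)(2n-4) + (0)
Last nonzero remainder: 2n-4. Dividing through by 2 gives the monic gcd n-2.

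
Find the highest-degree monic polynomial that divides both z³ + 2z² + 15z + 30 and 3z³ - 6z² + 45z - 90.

z² + 15

Repeated division with remainder:
  z³ + 2z² + 15z + 30 = (1/3)(3z³ - 6z² + 45z - 90) + (4z² + 60)
  3z³ - 6z² + 45z - 90 = ((3/4)z - 3/2)(4z² + 60) + (0)
Last nonzero remainder: 4z² + 60. Dividing through by 4 gives the monic gcd z² + 15.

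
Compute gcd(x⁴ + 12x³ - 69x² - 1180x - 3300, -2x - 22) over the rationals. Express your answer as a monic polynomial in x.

x + 11

By polynomial division,
  x⁴ + 12x³ - 69x² - 1180x - 3300 = (-(1/2)x³ - (1/2)x² + 40x + 150)(-2x - 22) + (0)
Last nonzero remainder: -2x - 22. Dividing through by -2 gives the monic gcd x + 11.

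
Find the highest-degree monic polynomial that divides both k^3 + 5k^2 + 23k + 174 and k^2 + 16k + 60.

k + 6

Euclidean algorithm in ℚ[k]:
  k^3 + 5k^2 + 23k + 174 = (k − 11)(k^2 + 16k + 60) + (139k + 834)
  k^2 + 16k + 60 = ((1/139)k + 10/139)(139k + 834) + (0)
Last nonzero remainder: 139k + 834. Dividing through by 139 gives the monic gcd k + 6.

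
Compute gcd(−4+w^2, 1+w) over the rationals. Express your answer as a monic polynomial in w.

1

Apply the Euclidean algorithm:
  w^2−4 = (w−1)(w+1) + (−3)
  w+1 = (−(1/3)w−1/3)(−3) + (0)
The last nonzero remainder is the constant −3, so the polynomials are coprime and gcd = 1.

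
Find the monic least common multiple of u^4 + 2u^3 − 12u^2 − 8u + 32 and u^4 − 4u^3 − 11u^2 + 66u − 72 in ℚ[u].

By polynomial division,
  u^4 + 2u^3 − 12u^2 − 8u + 32 = (u^4 − 4u^3 − 11u^2 + 66u − 72) + (6u^3 − u^2 − 74u + 104)
  u^4 − 4u^3 − 11u^2 + 66u − 72 = ((1/6)u − 23/36)(6u^3 − u^2 − 74u + 104) + ((25/36)u^2 + (25/18)u − 50/9)
  6u^3 − u^2 − 74u + 104 = ((216/25)u − 468/25)((25/36)u^2 + (25/18)u − 50/9) + (0)
Last nonzero remainder: (25/36)u^2 + (25/18)u − 50/9. Dividing through by 25/36 gives the monic gcd u^2 + 2u − 8.
Then lcm(f, g) = f·g / gcd(f, g); expanding and making the result monic gives the answer.

u^6 − 4u^5 − 15u^4 + 82u^3 − 28u^2 − 264u + 288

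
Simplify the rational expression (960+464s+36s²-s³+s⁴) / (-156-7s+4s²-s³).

(-240-56s+5s²-s³)/(39-8s+s²)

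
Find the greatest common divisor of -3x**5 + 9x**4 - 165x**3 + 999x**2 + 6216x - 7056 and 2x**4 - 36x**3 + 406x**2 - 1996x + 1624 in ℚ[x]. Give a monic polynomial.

Repeated division with remainder:
  -3x**5 + 9x**4 - 165x**3 + 999x**2 + 6216x - 7056 = (-(3/2)x - 45/2)(2x**4 - 36x**3 + 406x**2 - 1996x + 1624) + (-366x**3 + 7140x**2 - 36258x + 29484)
  2x**4 - 36x**3 + 406x**2 - 1996x + 1624 = (-(1/183)x - 92/11163)(-366x**3 + 7140x**2 - 36258x + 29484) + ((992440/3721)x**2 - (7939520/3721)x + 6947080/3721)
  -366x**3 + 7140x**2 - 36258x + 29484 = (-(680943/496220)x + 3918213/248110)((992440/3721)x**2 - (7939520/3721)x + 6947080/3721) + (0)
Last nonzero remainder: (992440/3721)x**2 - (7939520/3721)x + 6947080/3721. Dividing through by 992440/3721 gives the monic gcd x**2 - 8x + 7.

x**2 - 8x + 7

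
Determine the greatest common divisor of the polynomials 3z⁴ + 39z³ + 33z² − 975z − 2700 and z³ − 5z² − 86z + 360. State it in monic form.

z + 9

Apply the Euclidean algorithm:
  3z⁴ + 39z³ + 33z² − 975z − 2700 = (3z + 54)(z³ − 5z² − 86z + 360) + (561z² + 2589z − 22140)
  z³ − 5z² − 86z + 360 = ((1/561)z − 1798/104907)(561z² + 2589z − 22140) + (−(75600/34969)z − 680400/34969)
  561z² + 2589z − 22140 = (−(6539203/25200)z + 1433729/1260)(−(75600/34969)z − 680400/34969) + (0)
Last nonzero remainder: −(75600/34969)z − 680400/34969. Dividing through by −75600/34969 gives the monic gcd z + 9.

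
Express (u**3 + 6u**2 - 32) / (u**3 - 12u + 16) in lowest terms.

(u + 4)/(u - 2)

Euclidean algorithm in ℚ[u]:
  u**3 + 6u**2 - 32 = (u**3 - 12u + 16) + (6u**2 + 12u - 48)
  u**3 - 12u + 16 = ((1/6)u - 1/3)(6u**2 + 12u - 48) + (0)
Last nonzero remainder: 6u**2 + 12u - 48. Dividing through by 6 gives the monic gcd u**2 + 2u - 8.
Cancel u**2 + 2u - 8 from numerator and denominator to get the reduced form.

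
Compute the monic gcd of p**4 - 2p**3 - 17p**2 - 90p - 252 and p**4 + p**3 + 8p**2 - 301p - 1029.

p**2 - 4p - 21

Apply the Euclidean algorithm:
  p**4 - 2p**3 - 17p**2 - 90p - 252 = (p**4 + p**3 + 8p**2 - 301p - 1029) + (-3p**3 - 25p**2 + 211p + 777)
  p**4 + p**3 + 8p**2 - 301p - 1029 = (-(1/3)p + 22/9)(-3p**3 - 25p**2 + 211p + 777) + ((1255/9)p**2 - (5020/9)p - 8785/3)
  -3p**3 - 25p**2 + 211p + 777 = (-(27/1255)p - 333/1255)((1255/9)p**2 - (5020/9)p - 8785/3) + (0)
Last nonzero remainder: (1255/9)p**2 - (5020/9)p - 8785/3. Dividing through by 1255/9 gives the monic gcd p**2 - 4p - 21.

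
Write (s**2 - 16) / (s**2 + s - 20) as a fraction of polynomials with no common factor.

Euclidean algorithm in ℚ[s]:
  s**2 - 16 = (s**2 + s - 20) + (-s + 4)
  s**2 + s - 20 = (-s - 5)(-s + 4) + (0)
Last nonzero remainder: -s + 4. Dividing through by -1 gives the monic gcd s - 4.
Cancel s - 4 from numerator and denominator to get the reduced form.

(s + 4)/(s + 5)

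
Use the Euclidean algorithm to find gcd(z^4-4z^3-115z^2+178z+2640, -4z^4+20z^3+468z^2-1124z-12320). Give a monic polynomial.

Euclidean algorithm in ℚ[z]:
  z^4-4z^3-115z^2+178z+2640 = (-1/4)(-4z^4+20z^3+468z^2-1124z-12320) + (z^3+2z^2-103z-440)
  -4z^4+20z^3+468z^2-1124z-12320 = (-4z+28)(z^3+2z^2-103z-440) + (0)
The last nonzero remainder z^3+2z^2-103z-440 is already monic.

z^3+2z^2-103z-440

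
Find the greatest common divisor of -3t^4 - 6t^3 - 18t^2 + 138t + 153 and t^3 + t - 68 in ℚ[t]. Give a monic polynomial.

t^2 + 4t + 17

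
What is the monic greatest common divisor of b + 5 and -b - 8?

1

Euclidean algorithm in ℚ[b]:
  b + 5 = (-1)(-b - 8) + (-3)
  -b - 8 = ((1/3)b + 8/3)(-3) + (0)
The last nonzero remainder is the constant -3, so the polynomials are coprime and gcd = 1.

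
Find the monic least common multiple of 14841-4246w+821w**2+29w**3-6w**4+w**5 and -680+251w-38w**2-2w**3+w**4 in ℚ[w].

Repeated division with remainder:
  w**5-6w**4+29w**3+821w**2-4246w+14841 = (w-4)(w**4-2w**3-38w**2+251w-680) + (59w**3+418w**2-2562w+12121)
  w**4-2w**3-38w**2+251w-680 = ((1/59)w-536/3481)(59w**3+418w**2-2562w+12121) + ((242928/3481)w**2-(1214640/3481)w+4129776/3481)
  59w**3+418w**2-2562w+12121 = ((205379/242928)w+2481953/242928)((242928/3481)w**2-(1214640/3481)w+4129776/3481) + (0)
Last nonzero remainder: (242928/3481)w**2-(1214640/3481)w+4129776/3481. Dividing through by 242928/3481 gives the monic gcd w**2-5w+17.
Then lcm(f, g) = f·g / gcd(f, g); expanding and making the result monic gives the answer.

-593640+214363w-30737w**2-2943w**3+1148w**4-29w**5-3w**6+w**7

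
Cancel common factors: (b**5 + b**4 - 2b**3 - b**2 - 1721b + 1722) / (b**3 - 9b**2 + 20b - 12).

(b**3 + 8b**2 + 48b + 287)/(b - 2)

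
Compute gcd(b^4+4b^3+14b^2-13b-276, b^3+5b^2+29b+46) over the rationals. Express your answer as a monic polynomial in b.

By polynomial division,
  b^4+4b^3+14b^2-13b-276 = (b-1)(b^3+5b^2+29b+46) + (-10b^2-30b-230)
  b^3+5b^2+29b+46 = (-(1/10)b-1/5)(-10b^2-30b-230) + (0)
Last nonzero remainder: -10b^2-30b-230. Dividing through by -10 gives the monic gcd b^2+3b+23.

b^2+3b+23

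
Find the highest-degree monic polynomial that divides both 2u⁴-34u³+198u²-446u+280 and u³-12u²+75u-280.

Euclidean algorithm in ℚ[u]:
  2u⁴-34u³+198u²-446u+280 = (2u-10)(u³-12u²+75u-280) + (-72u²+864u-2520)
  u³-12u²+75u-280 = (-(1/72)u)(-72u²+864u-2520) + (40u-280)
  -72u²+864u-2520 = (-(9/5)u+9)(40u-280) + (0)
Last nonzero remainder: 40u-280. Dividing through by 40 gives the monic gcd u-7.

u-7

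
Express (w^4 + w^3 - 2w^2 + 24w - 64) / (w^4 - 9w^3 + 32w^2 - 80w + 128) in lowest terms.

(w^2 + 2w - 8)/(w^2 - 8w + 16)

By polynomial division,
  w^4 + w^3 - 2w^2 + 24w - 64 = (w^4 - 9w^3 + 32w^2 - 80w + 128) + (10w^3 - 34w^2 + 104w - 192)
  w^4 - 9w^3 + 32w^2 - 80w + 128 = ((1/10)w - 14/25)(10w^3 - 34w^2 + 104w - 192) + ((64/25)w^2 - (64/25)w + 512/25)
  10w^3 - 34w^2 + 104w - 192 = ((125/32)w - 75/8)((64/25)w^2 - (64/25)w + 512/25) + (0)
Last nonzero remainder: (64/25)w^2 - (64/25)w + 512/25. Dividing through by 64/25 gives the monic gcd w^2 - w + 8.
Cancel w^2 - w + 8 from numerator and denominator to get the reduced form.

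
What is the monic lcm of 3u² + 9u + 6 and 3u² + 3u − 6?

u³ + 2u² − u − 2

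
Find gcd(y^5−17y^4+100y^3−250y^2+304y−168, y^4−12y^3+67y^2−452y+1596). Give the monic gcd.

By polynomial division,
  y^5−17y^4+100y^3−250y^2+304y−168 = (y−5)(y^4−12y^3+67y^2−452y+1596) + (−27y^3+537y^2−3552y+7812)
  y^4−12y^3+67y^2−452y+1596 = (−(1/27)y−71/243)(−27y^3+537y^2−3552y+7812) + ((7480/81)y^2−(97240/81)y+104720/27)
  −27y^3+537y^2−3552y+7812 = (−(2187/7480)y+7533/3740)((7480/81)y^2−(97240/81)y+104720/27) + (0)
Last nonzero remainder: (7480/81)y^2−(97240/81)y+104720/27. Dividing through by 7480/81 gives the monic gcd y^2−13y+42.

y^2−13y+42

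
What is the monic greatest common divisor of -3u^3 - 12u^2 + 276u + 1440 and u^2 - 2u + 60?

1

Euclidean algorithm in ℚ[u]:
  -3u^3 - 12u^2 + 276u + 1440 = (-3u - 18)(u^2 - 2u + 60) + (420u + 2520)
  u^2 - 2u + 60 = ((1/420)u - 2/105)(420u + 2520) + (108)
  420u + 2520 = ((35/9)u + 70/3)(108) + (0)
The last nonzero remainder is the constant 108, so the polynomials are coprime and gcd = 1.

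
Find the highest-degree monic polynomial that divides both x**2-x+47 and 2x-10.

By polynomial division,
  x**2-x+47 = ((1/2)x+2)(2x-10) + (67)
  2x-10 = ((2/67)x-10/67)(67) + (0)
The last nonzero remainder is the constant 67, so the polynomials are coprime and gcd = 1.

1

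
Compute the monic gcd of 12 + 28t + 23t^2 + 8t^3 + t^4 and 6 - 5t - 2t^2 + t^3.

2 + t

Euclidean algorithm in ℚ[t]:
  t^4 + 8t^3 + 23t^2 + 28t + 12 = (t + 10)(t^3 - 2t^2 - 5t + 6) + (48t^2 + 72t - 48)
  t^3 - 2t^2 - 5t + 6 = ((1/48)t - 7/96)(48t^2 + 72t - 48) + ((5/4)t + 5/2)
  48t^2 + 72t - 48 = ((192/5)t - 96/5)((5/4)t + 5/2) + (0)
Last nonzero remainder: (5/4)t + 5/2. Dividing through by 5/4 gives the monic gcd t + 2.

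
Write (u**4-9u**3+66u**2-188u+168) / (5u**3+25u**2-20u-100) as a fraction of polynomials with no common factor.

(u**3-7u**2+52u-84)/(5u**2+35u+50)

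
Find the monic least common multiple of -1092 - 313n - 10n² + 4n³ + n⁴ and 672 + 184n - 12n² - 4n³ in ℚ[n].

-6552 - 2970n - 373n² + 14n³ + 10n⁴ + n⁵

Apply the Euclidean algorithm:
  n⁴ + 4n³ - 10n² - 313n - 1092 = (-(1/4)n - 1/4)(-4n³ - 12n² + 184n + 672) + (33n² - 99n - 924)
  -4n³ - 12n² + 184n + 672 = (-(4/33)n - 8/11)(33n² - 99n - 924) + (0)
Last nonzero remainder: 33n² - 99n - 924. Dividing through by 33 gives the monic gcd n² - 3n - 28.
Then lcm(f, g) = f·g / gcd(f, g); expanding and making the result monic gives the answer.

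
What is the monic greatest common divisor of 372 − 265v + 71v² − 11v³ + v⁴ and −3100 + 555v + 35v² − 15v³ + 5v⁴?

−124 + 47v − 8v² + v³

Euclidean algorithm in ℚ[v]:
  v⁴ − 11v³ + 71v² − 265v + 372 = (1/5)(5v⁴ − 15v³ + 35v² + 555v − 3100) + (−8v³ + 64v² − 376v + 992)
  5v⁴ − 15v³ + 35v² + 555v − 3100 = (−(5/8)v − 25/8)(−8v³ + 64v² − 376v + 992) + (0)
Last nonzero remainder: −8v³ + 64v² − 376v + 992. Dividing through by −8 gives the monic gcd v³ − 8v² + 47v − 124.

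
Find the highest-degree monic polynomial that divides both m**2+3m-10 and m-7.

1

Euclidean algorithm in ℚ[m]:
  m**2+3m-10 = (m+10)(m-7) + (60)
  m-7 = ((1/60)m-7/60)(60) + (0)
The last nonzero remainder is the constant 60, so the polynomials are coprime and gcd = 1.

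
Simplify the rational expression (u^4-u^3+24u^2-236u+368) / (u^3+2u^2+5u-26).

(u^3+u^2+26u-184)/(u^2+4u+13)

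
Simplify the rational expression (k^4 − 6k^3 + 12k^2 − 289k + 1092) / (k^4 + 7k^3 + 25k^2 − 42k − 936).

Apply the Euclidean algorithm:
  k^4 − 6k^3 + 12k^2 − 289k + 1092 = (k^4 + 7k^3 + 25k^2 − 42k − 936) + (−13k^3 − 13k^2 − 247k + 2028)
  k^4 + 7k^3 + 25k^2 − 42k − 936 = (−(1/13)k − 6/13)(−13k^3 − 13k^2 − 247k + 2028) + (0)
Last nonzero remainder: −13k^3 − 13k^2 − 247k + 2028. Dividing through by −13 gives the monic gcd k^3 + k^2 + 19k − 156.
Cancel k^3 + k^2 + 19k − 156 from numerator and denominator to get the reduced form.

(k − 7)/(k + 6)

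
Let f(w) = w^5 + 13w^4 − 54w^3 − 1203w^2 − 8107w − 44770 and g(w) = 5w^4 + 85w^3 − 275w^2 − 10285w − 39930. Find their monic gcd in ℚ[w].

w^2 − 121

Repeated division with remainder:
  w^5 + 13w^4 − 54w^3 − 1203w^2 − 8107w − 44770 = ((1/5)w − 4/5)(5w^4 + 85w^3 − 275w^2 − 10285w − 39930) + (69w^3 + 634w^2 − 8349w − 76714)
  5w^4 + 85w^3 − 275w^2 − 10285w − 39930 = ((5/69)w + 2695/4761)(69w^3 + 634w^2 − 8349w − 76714) + (−(137500/4761)w^2 + 16637500/4761)
  69w^3 + 634w^2 − 8349w − 76714 = (−(328509/137500)w − 1509237/68750)(−(137500/4761)w^2 + 16637500/4761) + (0)
Last nonzero remainder: −(137500/4761)w^2 + 16637500/4761. Dividing through by −137500/4761 gives the monic gcd w^2 − 121.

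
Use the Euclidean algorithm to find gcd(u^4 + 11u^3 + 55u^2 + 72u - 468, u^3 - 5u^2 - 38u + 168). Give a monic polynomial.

u + 6

Euclidean algorithm in ℚ[u]:
  u^4 + 11u^3 + 55u^2 + 72u - 468 = (u + 16)(u^3 - 5u^2 - 38u + 168) + (173u^2 + 512u - 3156)
  u^3 - 5u^2 - 38u + 168 = ((1/173)u - 1377/29929)(173u^2 + 512u - 3156) + ((113710/29929)u + 682260/29929)
  173u^2 + 512u - 3156 = ((5177717/113710)u - 7871327/56855)((113710/29929)u + 682260/29929) + (0)
Last nonzero remainder: (113710/29929)u + 682260/29929. Dividing through by 113710/29929 gives the monic gcd u + 6.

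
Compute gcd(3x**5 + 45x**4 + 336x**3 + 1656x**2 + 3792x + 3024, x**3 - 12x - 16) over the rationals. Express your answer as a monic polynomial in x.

Euclidean algorithm in ℚ[x]:
  3x**5 + 45x**4 + 336x**3 + 1656x**2 + 3792x + 3024 = (3x**2 + 45x + 372)(x**3 - 12x - 16) + (2244x**2 + 8976x + 8976)
  x**3 - 12x - 16 = ((1/2244)x - 1/561)(2244x**2 + 8976x + 8976) + (0)
Last nonzero remainder: 2244x**2 + 8976x + 8976. Dividing through by 2244 gives the monic gcd x**2 + 4x + 4.

x**2 + 4x + 4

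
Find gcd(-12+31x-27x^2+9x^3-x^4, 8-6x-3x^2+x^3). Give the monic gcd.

4-5x+x^2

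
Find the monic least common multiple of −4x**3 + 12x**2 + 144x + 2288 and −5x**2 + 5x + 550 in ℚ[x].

Euclidean algorithm in ℚ[x]:
  −4x**3 + 12x**2 + 144x + 2288 = ((4/5)x − 8/5)(−5x**2 + 5x + 550) + (−288x + 3168)
  −5x**2 + 5x + 550 = ((5/288)x + 25/144)(−288x + 3168) + (0)
Last nonzero remainder: −288x + 3168. Dividing through by −288 gives the monic gcd x − 11.
Then lcm(f, g) = f·g / gcd(f, g); expanding and making the result monic gives the answer.

x**4 + 7x**3 − 66x**2 − 932x − 5720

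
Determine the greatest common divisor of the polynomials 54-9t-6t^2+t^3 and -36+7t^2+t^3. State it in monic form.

3+t

Apply the Euclidean algorithm:
  t^3-6t^2-9t+54 = (t^3+7t^2-36) + (-13t^2-9t+90)
  t^3+7t^2-36 = (-(1/13)t-82/169)(-13t^2-9t+90) + ((432/169)t+1296/169)
  -13t^2-9t+90 = (-(2197/432)t+845/72)((432/169)t+1296/169) + (0)
Last nonzero remainder: (432/169)t+1296/169. Dividing through by 432/169 gives the monic gcd t+3.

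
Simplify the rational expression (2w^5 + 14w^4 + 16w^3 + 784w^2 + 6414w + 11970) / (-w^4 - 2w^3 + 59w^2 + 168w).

(-2w^3 + 6w^2 - 34w - 570)/(w^2 - 8w)

Euclidean algorithm in ℚ[w]:
  2w^5 + 14w^4 + 16w^3 + 784w^2 + 6414w + 11970 = (-2w - 10)(-w^4 - 2w^3 + 59w^2 + 168w) + (114w^3 + 1710w^2 + 8094w + 11970)
  -w^4 - 2w^3 + 59w^2 + 168w = (-(1/114)w + 13/114)(114w^3 + 1710w^2 + 8094w + 11970) + (-65w^2 - 650w - 1365)
  114w^3 + 1710w^2 + 8094w + 11970 = (-(114/65)w - 114/13)(-65w^2 - 650w - 1365) + (0)
Last nonzero remainder: -65w^2 - 650w - 1365. Dividing through by -65 gives the monic gcd w^2 + 10w + 21.
Cancel w^2 + 10w + 21 from numerator and denominator to get the reduced form.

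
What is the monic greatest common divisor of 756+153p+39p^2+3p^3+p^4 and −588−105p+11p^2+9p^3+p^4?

21+6p+p^2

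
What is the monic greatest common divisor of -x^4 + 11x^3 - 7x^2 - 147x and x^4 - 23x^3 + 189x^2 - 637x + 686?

x^2 - 14x + 49

Euclidean algorithm in ℚ[x]:
  -x^4 + 11x^3 - 7x^2 - 147x = (-1)(x^4 - 23x^3 + 189x^2 - 637x + 686) + (-12x^3 + 182x^2 - 784x + 686)
  x^4 - 23x^3 + 189x^2 - 637x + 686 = (-(1/12)x + 47/72)(-12x^3 + 182x^2 - 784x + 686) + ((175/36)x^2 - (1225/18)x + 8575/36)
  -12x^3 + 182x^2 - 784x + 686 = (-(432/175)x + 72/25)((175/36)x^2 - (1225/18)x + 8575/36) + (0)
Last nonzero remainder: (175/36)x^2 - (1225/18)x + 8575/36. Dividing through by 175/36 gives the monic gcd x^2 - 14x + 49.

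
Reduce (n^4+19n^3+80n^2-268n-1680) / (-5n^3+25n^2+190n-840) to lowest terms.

Apply the Euclidean algorithm:
  n^4+19n^3+80n^2-268n-1680 = (-(1/5)n-24/5)(-5n^3+25n^2+190n-840) + (238n^2+476n-5712)
  -5n^3+25n^2+190n-840 = (-(5/238)n+5/34)(238n^2+476n-5712) + (0)
Last nonzero remainder: 238n^2+476n-5712. Dividing through by 238 gives the monic gcd n^2+2n-24.
Cancel n^2+2n-24 from numerator and denominator to get the reduced form.

(-n^2-17n-70)/(5n-35)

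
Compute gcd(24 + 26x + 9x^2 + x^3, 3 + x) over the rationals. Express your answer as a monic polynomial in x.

3 + x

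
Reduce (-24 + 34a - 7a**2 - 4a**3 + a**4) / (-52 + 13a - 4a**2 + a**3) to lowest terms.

(6 - 7a + a**3)/(13 + a**2)

By polynomial division,
  a**4 - 4a**3 - 7a**2 + 34a - 24 = (a)(a**3 - 4a**2 + 13a - 52) + (-20a**2 + 86a - 24)
  a**3 - 4a**2 + 13a - 52 = (-(1/20)a - 3/200)(-20a**2 + 86a - 24) + ((1309/100)a - 1309/25)
  -20a**2 + 86a - 24 = (-(2000/1309)a + 600/1309)((1309/100)a - 1309/25) + (0)
Last nonzero remainder: (1309/100)a - 1309/25. Dividing through by 1309/100 gives the monic gcd a - 4.
Cancel a - 4 from numerator and denominator to get the reduced form.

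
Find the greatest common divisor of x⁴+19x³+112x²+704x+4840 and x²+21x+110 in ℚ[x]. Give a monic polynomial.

Repeated division with remainder:
  x⁴+19x³+112x²+704x+4840 = (x²−2x+44)(x²+21x+110) + (0)
The last nonzero remainder x²+21x+110 is already monic.

x²+21x+110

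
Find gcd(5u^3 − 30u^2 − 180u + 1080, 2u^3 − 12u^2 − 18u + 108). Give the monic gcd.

Euclidean algorithm in ℚ[u]:
  5u^3 − 30u^2 − 180u + 1080 = (5/2)(2u^3 − 12u^2 − 18u + 108) + (−135u + 810)
  2u^3 − 12u^2 − 18u + 108 = (−(2/135)u^2 + 2/15)(−135u + 810) + (0)
Last nonzero remainder: −135u + 810. Dividing through by −135 gives the monic gcd u − 6.

u − 6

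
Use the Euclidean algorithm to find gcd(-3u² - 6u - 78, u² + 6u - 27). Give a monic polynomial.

1

Repeated division with remainder:
  -3u² - 6u - 78 = (-3)(u² + 6u - 27) + (12u - 159)
  u² + 6u - 27 = ((1/12)u + 77/48)(12u - 159) + (3649/16)
  12u - 159 = ((192/3649)u - 2544/3649)(3649/16) + (0)
The last nonzero remainder is the constant 3649/16, so the polynomials are coprime and gcd = 1.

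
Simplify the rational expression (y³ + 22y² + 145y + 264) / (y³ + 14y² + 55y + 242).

(y² + 11y + 24)/(y² + 3y + 22)

Euclidean algorithm in ℚ[y]:
  y³ + 22y² + 145y + 264 = (y³ + 14y² + 55y + 242) + (8y² + 90y + 22)
  y³ + 14y² + 55y + 242 = ((1/8)y + 11/32)(8y² + 90y + 22) + ((341/16)y + 3751/16)
  8y² + 90y + 22 = ((128/341)y + 32/341)((341/16)y + 3751/16) + (0)
Last nonzero remainder: (341/16)y + 3751/16. Dividing through by 341/16 gives the monic gcd y + 11.
Cancel y + 11 from numerator and denominator to get the reduced form.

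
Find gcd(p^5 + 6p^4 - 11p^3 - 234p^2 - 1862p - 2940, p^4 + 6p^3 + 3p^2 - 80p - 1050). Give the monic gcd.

p^3 + 11p^2 + 58p + 210

Repeated division with remainder:
  p^5 + 6p^4 - 11p^3 - 234p^2 - 1862p - 2940 = (p)(p^4 + 6p^3 + 3p^2 - 80p - 1050) + (-14p^3 - 154p^2 - 812p - 2940)
  p^4 + 6p^3 + 3p^2 - 80p - 1050 = (-(1/14)p + 5/14)(-14p^3 - 154p^2 - 812p - 2940) + (0)
Last nonzero remainder: -14p^3 - 154p^2 - 812p - 2940. Dividing through by -14 gives the monic gcd p^3 + 11p^2 + 58p + 210.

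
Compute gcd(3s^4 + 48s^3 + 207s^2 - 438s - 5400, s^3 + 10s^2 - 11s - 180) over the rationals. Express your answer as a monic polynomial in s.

s^2 + 5s - 36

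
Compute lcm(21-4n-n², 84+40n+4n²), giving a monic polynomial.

-63-9n+7n²+n³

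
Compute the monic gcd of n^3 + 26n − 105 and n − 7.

1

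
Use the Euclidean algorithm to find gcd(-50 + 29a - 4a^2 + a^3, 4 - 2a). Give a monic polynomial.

Euclidean algorithm in ℚ[a]:
  a^3 - 4a^2 + 29a - 50 = (-(1/2)a^2 + a - 25/2)(-2a + 4) + (0)
Last nonzero remainder: -2a + 4. Dividing through by -2 gives the monic gcd a - 2.

-2 + a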